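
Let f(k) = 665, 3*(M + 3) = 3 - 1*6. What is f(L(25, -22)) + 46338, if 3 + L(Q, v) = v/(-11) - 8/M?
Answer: 47003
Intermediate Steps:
M = -4 (M = -3 + (3 - 1*6)/3 = -3 + (3 - 6)/3 = -3 + (⅓)*(-3) = -3 - 1 = -4)
L(Q, v) = -1 - v/11 (L(Q, v) = -3 + (v/(-11) - 8/(-4)) = -3 + (v*(-1/11) - 8*(-¼)) = -3 + (-v/11 + 2) = -3 + (2 - v/11) = -1 - v/11)
f(L(25, -22)) + 46338 = 665 + 46338 = 47003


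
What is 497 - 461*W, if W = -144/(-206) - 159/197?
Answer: 11095600/20291 ≈ 546.82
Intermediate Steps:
W = -2193/20291 (W = -144*(-1/206) - 159*1/197 = 72/103 - 159/197 = -2193/20291 ≈ -0.10808)
497 - 461*W = 497 - 461*(-2193/20291) = 497 + 1010973/20291 = 11095600/20291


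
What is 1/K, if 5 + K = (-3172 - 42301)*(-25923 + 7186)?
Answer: 1/852027596 ≈ 1.1737e-9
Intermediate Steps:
K = 852027596 (K = -5 + (-3172 - 42301)*(-25923 + 7186) = -5 - 45473*(-18737) = -5 + 852027601 = 852027596)
1/K = 1/852027596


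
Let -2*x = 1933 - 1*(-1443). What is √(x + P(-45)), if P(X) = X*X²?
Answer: I*√92813 ≈ 304.65*I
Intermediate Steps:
P(X) = X³
x = -1688 (x = -(1933 - 1*(-1443))/2 = -(1933 + 1443)/2 = -½*3376 = -1688)
√(x + P(-45)) = √(-1688 + (-45)³) = √(-1688 - 91125) = √(-92813) = I*√92813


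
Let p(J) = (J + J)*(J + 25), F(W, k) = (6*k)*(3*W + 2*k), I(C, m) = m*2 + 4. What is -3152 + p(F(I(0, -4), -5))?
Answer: 901048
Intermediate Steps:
I(C, m) = 4 + 2*m (I(C, m) = 2*m + 4 = 4 + 2*m)
F(W, k) = 6*k*(2*k + 3*W) (F(W, k) = (6*k)*(2*k + 3*W) = 6*k*(2*k + 3*W))
p(J) = 2*J*(25 + J) (p(J) = (2*J)*(25 + J) = 2*J*(25 + J))
-3152 + p(F(I(0, -4), -5)) = -3152 + 2*(6*(-5)*(2*(-5) + 3*(4 + 2*(-4))))*(25 + 6*(-5)*(2*(-5) + 3*(4 + 2*(-4)))) = -3152 + 2*(6*(-5)*(-10 + 3*(4 - 8)))*(25 + 6*(-5)*(-10 + 3*(4 - 8))) = -3152 + 2*(6*(-5)*(-10 + 3*(-4)))*(25 + 6*(-5)*(-10 + 3*(-4))) = -3152 + 2*(6*(-5)*(-10 - 12))*(25 + 6*(-5)*(-10 - 12)) = -3152 + 2*(6*(-5)*(-22))*(25 + 6*(-5)*(-22)) = -3152 + 2*660*(25 + 660) = -3152 + 2*660*685 = -3152 + 904200 = 901048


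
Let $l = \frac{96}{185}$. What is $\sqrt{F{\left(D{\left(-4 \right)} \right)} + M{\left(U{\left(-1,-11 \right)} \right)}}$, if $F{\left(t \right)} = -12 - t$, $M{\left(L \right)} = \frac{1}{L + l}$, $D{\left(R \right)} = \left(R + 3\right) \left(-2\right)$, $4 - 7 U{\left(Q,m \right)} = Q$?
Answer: $\frac{i \sqrt{33637611}}{1597} \approx 3.6317 i$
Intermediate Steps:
$l = \frac{96}{185}$ ($l = 96 \cdot \frac{1}{185} = \frac{96}{185} \approx 0.51892$)
$U{\left(Q,m \right)} = \frac{4}{7} - \frac{Q}{7}$
$D{\left(R \right)} = -6 - 2 R$ ($D{\left(R \right)} = \left(3 + R\right) \left(-2\right) = -6 - 2 R$)
$M{\left(L \right)} = \frac{1}{\frac{96}{185} + L}$ ($M{\left(L \right)} = \frac{1}{L + \frac{96}{185}} = \frac{1}{\frac{96}{185} + L}$)
$\sqrt{F{\left(D{\left(-4 \right)} \right)} + M{\left(U{\left(-1,-11 \right)} \right)}} = \sqrt{\left(-12 - \left(-6 - -8\right)\right) + \frac{185}{96 + 185 \left(\frac{4}{7} - - \frac{1}{7}\right)}} = \sqrt{\left(-12 - \left(-6 + 8\right)\right) + \frac{185}{96 + 185 \left(\frac{4}{7} + \frac{1}{7}\right)}} = \sqrt{\left(-12 - 2\right) + \frac{185}{96 + 185 \cdot \frac{5}{7}}} = \sqrt{\left(-12 - 2\right) + \frac{185}{96 + \frac{925}{7}}} = \sqrt{-14 + \frac{185}{\frac{1597}{7}}} = \sqrt{-14 + 185 \cdot \frac{7}{1597}} = \sqrt{-14 + \frac{1295}{1597}} = \sqrt{- \frac{21063}{1597}} = \frac{i \sqrt{33637611}}{1597}$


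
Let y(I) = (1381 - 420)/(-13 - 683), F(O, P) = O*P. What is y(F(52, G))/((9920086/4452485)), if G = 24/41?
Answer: -4278838085/6904379856 ≈ -0.61973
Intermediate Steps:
G = 24/41 (G = 24*(1/41) = 24/41 ≈ 0.58537)
y(I) = -961/696 (y(I) = 961/(-696) = 961*(-1/696) = -961/696)
y(F(52, G))/((9920086/4452485)) = -961/(696*(9920086/4452485)) = -961/(696*(9920086*(1/4452485))) = -961/(696*9920086/4452485) = -961/696*4452485/9920086 = -4278838085/6904379856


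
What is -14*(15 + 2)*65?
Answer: -15470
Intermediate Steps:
-14*(15 + 2)*65 = -14*17*65 = -238*65 = -15470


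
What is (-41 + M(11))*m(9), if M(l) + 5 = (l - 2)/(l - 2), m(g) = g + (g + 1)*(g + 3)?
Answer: -5805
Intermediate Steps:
m(g) = g + (1 + g)*(3 + g)
M(l) = -4 (M(l) = -5 + (l - 2)/(l - 2) = -5 + (-2 + l)/(-2 + l) = -5 + 1 = -4)
(-41 + M(11))*m(9) = (-41 - 4)*(3 + 9² + 5*9) = -45*(3 + 81 + 45) = -45*129 = -5805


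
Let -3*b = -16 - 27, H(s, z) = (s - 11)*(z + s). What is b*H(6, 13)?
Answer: -4085/3 ≈ -1361.7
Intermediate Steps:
H(s, z) = (-11 + s)*(s + z)
b = 43/3 (b = -(-16 - 27)/3 = -1/3*(-43) = 43/3 ≈ 14.333)
b*H(6, 13) = 43*(6**2 - 11*6 - 11*13 + 6*13)/3 = 43*(36 - 66 - 143 + 78)/3 = (43/3)*(-95) = -4085/3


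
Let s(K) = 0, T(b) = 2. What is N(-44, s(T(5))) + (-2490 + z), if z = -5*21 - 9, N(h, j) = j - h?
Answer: -2560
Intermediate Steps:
z = -114 (z = -105 - 9 = -114)
N(-44, s(T(5))) + (-2490 + z) = (0 - 1*(-44)) + (-2490 - 114) = (0 + 44) - 2604 = 44 - 2604 = -2560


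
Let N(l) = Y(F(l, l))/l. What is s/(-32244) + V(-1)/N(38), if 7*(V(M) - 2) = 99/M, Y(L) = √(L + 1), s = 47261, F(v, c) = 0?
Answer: -104478947/225708 ≈ -462.89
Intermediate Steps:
Y(L) = √(1 + L)
V(M) = 2 + 99/(7*M) (V(M) = 2 + (99/M)/7 = 2 + 99/(7*M))
N(l) = 1/l (N(l) = √(1 + 0)/l = √1/l = 1/l)
s/(-32244) + V(-1)/N(38) = 47261/(-32244) + (2 + (99/7)/(-1))/(1/38) = 47261*(-1/32244) + (2 + (99/7)*(-1))/(1/38) = -47261/32244 + (2 - 99/7)*38 = -47261/32244 - 85/7*38 = -47261/32244 - 3230/7 = -104478947/225708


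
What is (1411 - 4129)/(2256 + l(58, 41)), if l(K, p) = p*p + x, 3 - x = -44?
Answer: -453/664 ≈ -0.68223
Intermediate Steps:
x = 47 (x = 3 - 1*(-44) = 3 + 44 = 47)
l(K, p) = 47 + p² (l(K, p) = p*p + 47 = p² + 47 = 47 + p²)
(1411 - 4129)/(2256 + l(58, 41)) = (1411 - 4129)/(2256 + (47 + 41²)) = -2718/(2256 + (47 + 1681)) = -2718/(2256 + 1728) = -2718/3984 = -2718*1/3984 = -453/664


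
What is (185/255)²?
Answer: 1369/2601 ≈ 0.52634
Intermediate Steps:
(185/255)² = (185*(1/255))² = (37/51)² = 1369/2601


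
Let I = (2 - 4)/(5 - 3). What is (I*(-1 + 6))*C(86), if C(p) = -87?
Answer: 435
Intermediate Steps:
I = -1 (I = -2/2 = -2*½ = -1)
(I*(-1 + 6))*C(86) = -(-1 + 6)*(-87) = -1*5*(-87) = -5*(-87) = 435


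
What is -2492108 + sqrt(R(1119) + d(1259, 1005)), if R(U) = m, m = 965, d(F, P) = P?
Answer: -2492108 + sqrt(1970) ≈ -2.4921e+6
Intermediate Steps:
R(U) = 965
-2492108 + sqrt(R(1119) + d(1259, 1005)) = -2492108 + sqrt(965 + 1005) = -2492108 + sqrt(1970)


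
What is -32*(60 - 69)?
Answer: 288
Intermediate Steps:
-32*(60 - 69) = -32*(-9) = 288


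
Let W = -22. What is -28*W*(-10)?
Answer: -6160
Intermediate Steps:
-28*W*(-10) = -28*(-22)*(-10) = 616*(-10) = -6160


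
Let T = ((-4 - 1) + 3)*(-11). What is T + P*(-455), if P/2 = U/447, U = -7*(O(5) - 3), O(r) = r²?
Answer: 149974/447 ≈ 335.51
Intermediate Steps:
T = 22 (T = (-5 + 3)*(-11) = -2*(-11) = 22)
U = -154 (U = -7*(5² - 3) = -7*(25 - 3) = -7*22 = -154)
P = -308/447 (P = 2*(-154/447) = -308/447 ≈ -0.68904)
T + P*(-455) = 22 - 308/447*(-455) = 22 + 140140/447 = 149974/447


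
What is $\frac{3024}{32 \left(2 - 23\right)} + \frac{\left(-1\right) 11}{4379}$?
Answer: $- \frac{39433}{8758} \approx -4.5025$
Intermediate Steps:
$\frac{3024}{32 \left(2 - 23\right)} + \frac{\left(-1\right) 11}{4379} = \frac{3024}{32 \left(-21\right)} - \frac{11}{4379} = \frac{3024}{-672} - \frac{11}{4379} = 3024 \left(- \frac{1}{672}\right) - \frac{11}{4379} = - \frac{9}{2} - \frac{11}{4379} = - \frac{39433}{8758}$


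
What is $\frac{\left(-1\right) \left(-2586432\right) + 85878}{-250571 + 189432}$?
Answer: $- \frac{2672310}{61139} \approx -43.709$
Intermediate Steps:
$\frac{\left(-1\right) \left(-2586432\right) + 85878}{-250571 + 189432} = \frac{2586432 + 85878}{-61139} = 2672310 \left(- \frac{1}{61139}\right) = - \frac{2672310}{61139}$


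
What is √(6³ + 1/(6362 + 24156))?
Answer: √201171268502/30518 ≈ 14.697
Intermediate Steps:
√(6³ + 1/(6362 + 24156)) = √(216 + 1/30518) = √(6591889/30518) = √201171268502/30518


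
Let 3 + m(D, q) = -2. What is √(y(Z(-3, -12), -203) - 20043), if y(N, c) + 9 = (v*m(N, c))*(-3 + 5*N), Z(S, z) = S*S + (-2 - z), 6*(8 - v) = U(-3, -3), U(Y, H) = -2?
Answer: 26*I*√318/3 ≈ 154.55*I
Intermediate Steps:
m(D, q) = -5 (m(D, q) = -3 - 2 = -5)
v = 25/3 (v = 8 - ⅙*(-2) = 8 + ⅓ = 25/3 ≈ 8.3333)
Z(S, z) = -2 + S² - z (Z(S, z) = S² + (-2 - z) = -2 + S² - z)
y(N, c) = 116 - 625*N/3 (y(N, c) = -9 + ((25/3)*(-5))*(-3 + 5*N) = -9 - 125*(-3 + 5*N)/3 = -9 + (125 - 625*N/3) = 116 - 625*N/3)
√(y(Z(-3, -12), -203) - 20043) = √((116 - 625*(-2 + (-3)² - 1*(-12))/3) - 20043) = √((116 - 625*(-2 + 9 + 12)/3) - 20043) = √((116 - 625/3*19) - 20043) = √((116 - 11875/3) - 20043) = √(-11527/3 - 20043) = √(-71656/3) = 26*I*√318/3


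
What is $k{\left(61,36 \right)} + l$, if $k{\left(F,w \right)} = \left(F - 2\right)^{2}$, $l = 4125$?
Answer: $7606$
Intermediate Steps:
$k{\left(F,w \right)} = \left(-2 + F\right)^{2}$
$k{\left(61,36 \right)} + l = \left(-2 + 61\right)^{2} + 4125 = 59^{2} + 4125 = 3481 + 4125 = 7606$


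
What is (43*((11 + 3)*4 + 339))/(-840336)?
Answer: -16985/840336 ≈ -0.020212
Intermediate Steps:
(43*((11 + 3)*4 + 339))/(-840336) = (43*(14*4 + 339))*(-1/840336) = (43*(56 + 339))*(-1/840336) = (43*395)*(-1/840336) = 16985*(-1/840336) = -16985/840336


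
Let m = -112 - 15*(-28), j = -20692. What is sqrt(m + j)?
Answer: 28*I*sqrt(26) ≈ 142.77*I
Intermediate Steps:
m = 308 (m = -112 + 420 = 308)
sqrt(m + j) = sqrt(308 - 20692) = sqrt(-20384) = 28*I*sqrt(26)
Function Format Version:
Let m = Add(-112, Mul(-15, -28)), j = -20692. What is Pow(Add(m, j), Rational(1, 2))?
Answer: Mul(28, I, Pow(26, Rational(1, 2))) ≈ Mul(142.77, I)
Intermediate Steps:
m = 308 (m = Add(-112, 420) = 308)
Pow(Add(m, j), Rational(1, 2)) = Pow(Add(308, -20692), Rational(1, 2)) = Pow(-20384, Rational(1, 2)) = Mul(28, I, Pow(26, Rational(1, 2)))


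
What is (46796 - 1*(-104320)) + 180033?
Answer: 331149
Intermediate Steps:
(46796 - 1*(-104320)) + 180033 = (46796 + 104320) + 180033 = 151116 + 180033 = 331149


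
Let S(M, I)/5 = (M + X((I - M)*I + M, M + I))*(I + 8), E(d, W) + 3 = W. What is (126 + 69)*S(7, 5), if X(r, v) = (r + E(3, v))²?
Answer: 545025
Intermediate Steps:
E(d, W) = -3 + W
X(r, v) = (-3 + r + v)² (X(r, v) = (r + (-3 + v))² = (-3 + r + v)²)
S(M, I) = 5*(8 + I)*(M + (-3 + I + 2*M + I*(I - M))²) (S(M, I) = 5*((M + (-3 + ((I - M)*I + M) + (M + I))²)*(I + 8)) = 5*((M + (-3 + (I*(I - M) + M) + (I + M))²)*(8 + I)) = 5*((M + (-3 + (M + I*(I - M)) + (I + M))²)*(8 + I)) = 5*((M + (-3 + I + 2*M + I*(I - M))²)*(8 + I)) = 5*((8 + I)*(M + (-3 + I + 2*M + I*(I - M))²)) = 5*(8 + I)*(M + (-3 + I + 2*M + I*(I - M))²))
(126 + 69)*S(7, 5) = (126 + 69)*(40*7 + 40*(-3 + 5 + 5² + 2*7 - 1*5*7)² + 5*5*7 + 5*5*(-3 + 5 + 5² + 2*7 - 1*5*7)²) = 195*(280 + 40*(-3 + 5 + 25 + 14 - 35)² + 175 + 5*5*(-3 + 5 + 25 + 14 - 35)²) = 195*(280 + 40*6² + 175 + 5*5*6²) = 195*(280 + 40*36 + 175 + 5*5*36) = 195*(280 + 1440 + 175 + 900) = 195*2795 = 545025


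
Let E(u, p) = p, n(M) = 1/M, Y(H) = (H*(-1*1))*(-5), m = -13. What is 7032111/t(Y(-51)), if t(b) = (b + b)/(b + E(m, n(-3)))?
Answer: 897766171/255 ≈ 3.5207e+6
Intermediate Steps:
Y(H) = 5*H (Y(H) = (H*(-1))*(-5) = -H*(-5) = 5*H)
n(M) = 1/M
t(b) = 2*b/(-1/3 + b) (t(b) = (b + b)/(b + 1/(-3)) = (2*b)/(b - 1/3) = (2*b)/(-1/3 + b) = 2*b/(-1/3 + b))
7032111/t(Y(-51)) = 7032111/((6*(5*(-51))/(-1 + 3*(5*(-51))))) = 7032111/((6*(-255)/(-1 + 3*(-255)))) = 7032111/((6*(-255)/(-1 - 765))) = 7032111/((6*(-255)/(-766))) = 7032111/((6*(-255)*(-1/766))) = 7032111/(765/383) = 7032111*(383/765) = 897766171/255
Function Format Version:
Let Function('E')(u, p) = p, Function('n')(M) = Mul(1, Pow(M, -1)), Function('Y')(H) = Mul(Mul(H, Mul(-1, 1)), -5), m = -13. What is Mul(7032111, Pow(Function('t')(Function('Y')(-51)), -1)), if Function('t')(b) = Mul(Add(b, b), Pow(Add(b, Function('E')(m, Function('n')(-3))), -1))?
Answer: Rational(897766171, 255) ≈ 3.5207e+6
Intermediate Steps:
Function('Y')(H) = Mul(5, H) (Function('Y')(H) = Mul(Mul(H, -1), -5) = Mul(Mul(-1, H), -5) = Mul(5, H))
Function('n')(M) = Pow(M, -1)
Function('t')(b) = Mul(2, b, Pow(Add(Rational(-1, 3), b), -1)) (Function('t')(b) = Mul(Add(b, b), Pow(Add(b, Pow(-3, -1)), -1)) = Mul(Mul(2, b), Pow(Add(b, Rational(-1, 3)), -1)) = Mul(Mul(2, b), Pow(Add(Rational(-1, 3), b), -1)) = Mul(2, b, Pow(Add(Rational(-1, 3), b), -1)))
Mul(7032111, Pow(Function('t')(Function('Y')(-51)), -1)) = Mul(7032111, Pow(Mul(6, Mul(5, -51), Pow(Add(-1, Mul(3, Mul(5, -51))), -1)), -1)) = Mul(7032111, Pow(Mul(6, -255, Pow(Add(-1, Mul(3, -255)), -1)), -1)) = Mul(7032111, Pow(Mul(6, -255, Pow(Add(-1, -765), -1)), -1)) = Mul(7032111, Pow(Mul(6, -255, Pow(-766, -1)), -1)) = Mul(7032111, Pow(Mul(6, -255, Rational(-1, 766)), -1)) = Mul(7032111, Pow(Rational(765, 383), -1)) = Mul(7032111, Rational(383, 765)) = Rational(897766171, 255)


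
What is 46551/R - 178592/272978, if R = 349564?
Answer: -24860967505/47711640796 ≈ -0.52107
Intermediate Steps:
46551/R - 178592/272978 = 46551/349564 - 178592/272978 = 46551*(1/349564) - 178592*1/272978 = 46551/349564 - 89296/136489 = -24860967505/47711640796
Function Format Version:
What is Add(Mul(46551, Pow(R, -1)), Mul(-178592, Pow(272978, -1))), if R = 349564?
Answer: Rational(-24860967505, 47711640796) ≈ -0.52107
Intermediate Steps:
Add(Mul(46551, Pow(R, -1)), Mul(-178592, Pow(272978, -1))) = Add(Mul(46551, Pow(349564, -1)), Mul(-178592, Pow(272978, -1))) = Add(Mul(46551, Rational(1, 349564)), Mul(-178592, Rational(1, 272978))) = Add(Rational(46551, 349564), Rational(-89296, 136489)) = Rational(-24860967505, 47711640796)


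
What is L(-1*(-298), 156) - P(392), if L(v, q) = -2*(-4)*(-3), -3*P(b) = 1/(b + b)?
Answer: -56447/2352 ≈ -24.000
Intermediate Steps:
P(b) = -1/(6*b) (P(b) = -1/(3*(b + b)) = -1/(2*b)/3 = -1/(6*b))
L(v, q) = -24 (L(v, q) = 8*(-3) = -24)
L(-1*(-298), 156) - P(392) = -24 - (-1)/(6*392) = -24 - 1*(-1/2352) = -24 + 1/2352 = -56447/2352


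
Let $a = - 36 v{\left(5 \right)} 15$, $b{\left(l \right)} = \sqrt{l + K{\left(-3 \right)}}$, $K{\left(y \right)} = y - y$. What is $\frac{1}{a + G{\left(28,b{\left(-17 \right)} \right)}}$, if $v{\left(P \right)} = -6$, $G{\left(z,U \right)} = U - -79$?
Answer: $\frac{3319}{11015778} - \frac{i \sqrt{17}}{11015778} \approx 0.00030129 - 3.7429 \cdot 10^{-7} i$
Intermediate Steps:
$K{\left(y \right)} = 0$
$b{\left(l \right)} = \sqrt{l}$ ($b{\left(l \right)} = \sqrt{l + 0} = \sqrt{l}$)
$G{\left(z,U \right)} = 79 + U$ ($G{\left(z,U \right)} = U + 79 = 79 + U$)
$a = 3240$ ($a = \left(-36\right) \left(-6\right) 15 = 216 \cdot 15 = 3240$)
$\frac{1}{a + G{\left(28,b{\left(-17 \right)} \right)}} = \frac{1}{3240 + \left(79 + \sqrt{-17}\right)} = \frac{1}{3240 + \left(79 + i \sqrt{17}\right)} = \frac{1}{3319 + i \sqrt{17}}$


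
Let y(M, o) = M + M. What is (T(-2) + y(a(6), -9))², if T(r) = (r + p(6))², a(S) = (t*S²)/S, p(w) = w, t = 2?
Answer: 1600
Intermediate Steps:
a(S) = 2*S (a(S) = (2*S²)/S = 2*S)
T(r) = (6 + r)² (T(r) = (r + 6)² = (6 + r)²)
y(M, o) = 2*M
(T(-2) + y(a(6), -9))² = ((6 - 2)² + 2*(2*6))² = (4² + 2*12)² = (16 + 24)² = 40² = 1600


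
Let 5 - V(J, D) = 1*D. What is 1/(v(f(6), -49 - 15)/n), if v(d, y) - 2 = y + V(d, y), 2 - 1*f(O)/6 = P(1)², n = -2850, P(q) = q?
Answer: -2850/7 ≈ -407.14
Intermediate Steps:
V(J, D) = 5 - D
f(O) = 6 (f(O) = 12 - 6*1² = 12 - 6*1 = 12 - 6 = 6)
v(d, y) = 7 (v(d, y) = 2 + (y + (5 - y)) = 2 + 5 = 7)
1/(v(f(6), -49 - 15)/n) = 1/(7/(-2850)) = 1/(7*(-1/2850)) = 1/(-7/2850) = -2850/7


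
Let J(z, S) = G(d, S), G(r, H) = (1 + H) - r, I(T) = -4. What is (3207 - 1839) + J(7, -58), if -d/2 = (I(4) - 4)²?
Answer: 1439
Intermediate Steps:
d = -128 (d = -2*(-4 - 4)² = -2*(-8)² = -2*64 = -128)
G(r, H) = 1 + H - r
J(z, S) = 129 + S (J(z, S) = 1 + S - 1*(-128) = 1 + S + 128 = 129 + S)
(3207 - 1839) + J(7, -58) = (3207 - 1839) + (129 - 58) = 1368 + 71 = 1439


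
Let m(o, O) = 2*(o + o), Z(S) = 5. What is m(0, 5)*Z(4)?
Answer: 0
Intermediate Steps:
m(o, O) = 4*o (m(o, O) = 2*(2*o) = 4*o)
m(0, 5)*Z(4) = (4*0)*5 = 0*5 = 0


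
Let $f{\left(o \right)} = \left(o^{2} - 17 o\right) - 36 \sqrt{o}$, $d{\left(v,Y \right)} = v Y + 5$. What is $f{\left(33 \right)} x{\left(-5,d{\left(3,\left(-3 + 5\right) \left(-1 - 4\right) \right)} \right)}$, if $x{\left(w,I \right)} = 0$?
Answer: $0$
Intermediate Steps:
$d{\left(v,Y \right)} = 5 + Y v$ ($d{\left(v,Y \right)} = Y v + 5 = 5 + Y v$)
$f{\left(o \right)} = o^{2} - 36 \sqrt{o} - 17 o$
$f{\left(33 \right)} x{\left(-5,d{\left(3,\left(-3 + 5\right) \left(-1 - 4\right) \right)} \right)} = \left(33^{2} - 36 \sqrt{33} - 561\right) 0 = \left(1089 - 36 \sqrt{33} - 561\right) 0 = \left(528 - 36 \sqrt{33}\right) 0 = 0$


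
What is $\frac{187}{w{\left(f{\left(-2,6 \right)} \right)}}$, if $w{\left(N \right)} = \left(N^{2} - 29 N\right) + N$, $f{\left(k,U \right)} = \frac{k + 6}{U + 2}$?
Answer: $- \frac{68}{5} \approx -13.6$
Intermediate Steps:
$f{\left(k,U \right)} = \frac{6 + k}{2 + U}$
$w{\left(N \right)} = N^{2} - 28 N$
$\frac{187}{w{\left(f{\left(-2,6 \right)} \right)}} = \frac{187}{\frac{6 - 2}{2 + 6} \left(-28 + \frac{6 - 2}{2 + 6}\right)} = \frac{187}{\frac{1}{8} \cdot 4 \left(-28 + \frac{1}{8} \cdot 4\right)} = \frac{187}{\frac{1}{2} \left(-28 + \frac{1}{2}\right)} = \frac{187}{\frac{1}{2} \left(- \frac{55}{2}\right)} = \frac{187}{- \frac{55}{4}} = 187 \left(- \frac{4}{55}\right) = - \frac{68}{5}$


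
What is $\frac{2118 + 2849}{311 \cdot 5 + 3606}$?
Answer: $\frac{4967}{5161} \approx 0.96241$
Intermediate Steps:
$\frac{2118 + 2849}{311 \cdot 5 + 3606} = \frac{4967}{1555 + 3606} = \frac{4967}{5161}$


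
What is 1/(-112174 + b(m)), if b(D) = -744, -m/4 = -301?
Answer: -1/112918 ≈ -8.8560e-6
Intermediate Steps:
m = 1204 (m = -4*(-301) = 1204)
1/(-112174 + b(m)) = 1/(-112174 - 744) = 1/(-112918) = -1/112918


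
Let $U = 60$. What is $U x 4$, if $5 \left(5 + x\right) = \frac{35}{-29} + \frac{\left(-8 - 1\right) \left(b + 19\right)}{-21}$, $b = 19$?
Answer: $- \frac{96672}{203} \approx -476.22$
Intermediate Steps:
$x = - \frac{2014}{1015}$ ($x = -5 + \frac{\frac{35}{-29} + \frac{\left(-8 - 1\right) \left(19 + 19\right)}{-21}}{5} = -5 + \frac{35 \left(- \frac{1}{29}\right) + \left(-9\right) 38 \left(- \frac{1}{21}\right)}{5} = -5 + \frac{- \frac{35}{29} - - \frac{114}{7}}{5} = -5 + \frac{- \frac{35}{29} + \frac{114}{7}}{5} = -5 + \frac{1}{5} \cdot \frac{3061}{203} = -5 + \frac{3061}{1015} = - \frac{2014}{1015} \approx -1.9842$)
$U x 4 = 60 \left(- \frac{2014}{1015}\right) 4 = \left(- \frac{24168}{203}\right) 4 = - \frac{96672}{203}$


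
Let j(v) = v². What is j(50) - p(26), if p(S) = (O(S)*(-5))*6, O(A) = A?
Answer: 3280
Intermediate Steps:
p(S) = -30*S (p(S) = (S*(-5))*6 = -5*S*6 = -30*S)
j(50) - p(26) = 50² - (-30)*26 = 2500 - 1*(-780) = 2500 + 780 = 3280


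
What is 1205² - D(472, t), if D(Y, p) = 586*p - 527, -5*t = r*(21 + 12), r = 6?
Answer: 7378788/5 ≈ 1.4758e+6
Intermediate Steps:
t = -198/5 (t = -6*(21 + 12)/5 = -6*33/5 = -⅕*198 = -198/5 ≈ -39.600)
D(Y, p) = -527 + 586*p
1205² - D(472, t) = 1205² - (-527 + 586*(-198/5)) = 1452025 - (-527 - 116028/5) = 1452025 - 1*(-118663/5) = 1452025 + 118663/5 = 7378788/5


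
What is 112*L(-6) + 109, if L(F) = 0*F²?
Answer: 109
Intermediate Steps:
L(F) = 0
112*L(-6) + 109 = 112*0 + 109 = 0 + 109 = 109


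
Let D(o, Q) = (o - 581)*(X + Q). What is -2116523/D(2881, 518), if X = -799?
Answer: 2116523/646300 ≈ 3.2748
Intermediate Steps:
D(o, Q) = (-799 + Q)*(-581 + o) (D(o, Q) = (o - 581)*(-799 + Q) = (-581 + o)*(-799 + Q) = (-799 + Q)*(-581 + o))
-2116523/D(2881, 518) = -2116523/(464219 - 799*2881 - 581*518 + 518*2881) = -2116523/(464219 - 2301919 - 300958 + 1492358) = -2116523/(-646300) = -2116523*(-1/646300) = 2116523/646300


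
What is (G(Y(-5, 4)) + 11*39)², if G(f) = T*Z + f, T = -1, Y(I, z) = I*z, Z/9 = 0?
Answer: 167281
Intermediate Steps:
Z = 0 (Z = 9*0 = 0)
G(f) = f (G(f) = -1*0 + f = 0 + f = f)
(G(Y(-5, 4)) + 11*39)² = (-5*4 + 11*39)² = (-20 + 429)² = 409² = 167281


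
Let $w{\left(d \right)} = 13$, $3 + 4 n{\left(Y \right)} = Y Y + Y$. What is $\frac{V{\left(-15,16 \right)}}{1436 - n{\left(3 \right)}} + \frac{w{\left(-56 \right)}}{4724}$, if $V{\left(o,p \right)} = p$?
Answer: $\frac{376891}{27092140} \approx 0.013911$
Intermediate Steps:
$n{\left(Y \right)} = - \frac{3}{4} + \frac{Y}{4} + \frac{Y^{2}}{4}$ ($n{\left(Y \right)} = - \frac{3}{4} + \frac{Y Y + Y}{4} = - \frac{3}{4} + \frac{Y^{2} + Y}{4} = - \frac{3}{4} + \frac{Y + Y^{2}}{4} = - \frac{3}{4} + \left(\frac{Y}{4} + \frac{Y^{2}}{4}\right) = - \frac{3}{4} + \frac{Y}{4} + \frac{Y^{2}}{4}$)
$\frac{V{\left(-15,16 \right)}}{1436 - n{\left(3 \right)}} + \frac{w{\left(-56 \right)}}{4724} = \frac{16}{1436 - \left(- \frac{3}{4} + \frac{1}{4} \cdot 3 + \frac{3^{2}}{4}\right)} + \frac{13}{4724} = \frac{16}{1436 - \left(- \frac{3}{4} + \frac{3}{4} + \frac{1}{4} \cdot 9\right)} + 13 \cdot \frac{1}{4724} = \frac{16}{1436 - \left(- \frac{3}{4} + \frac{3}{4} + \frac{9}{4}\right)} + \frac{13}{4724} = \frac{16}{1436 - \frac{9}{4}} + \frac{13}{4724} = \frac{16}{\frac{5735}{4}} + \frac{13}{4724} = 16 \cdot \frac{4}{5735} + \frac{13}{4724} = \frac{64}{5735} + \frac{13}{4724} = \frac{376891}{27092140}$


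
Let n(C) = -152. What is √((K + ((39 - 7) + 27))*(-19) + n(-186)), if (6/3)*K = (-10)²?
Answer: 3*I*√247 ≈ 47.149*I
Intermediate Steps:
K = 50 (K = (½)*(-10)² = (½)*100 = 50)
√((K + ((39 - 7) + 27))*(-19) + n(-186)) = √((50 + ((39 - 7) + 27))*(-19) - 152) = √((50 + (32 + 27))*(-19) - 152) = √((50 + 59)*(-19) - 152) = √(109*(-19) - 152) = √(-2071 - 152) = √(-2223) = 3*I*√247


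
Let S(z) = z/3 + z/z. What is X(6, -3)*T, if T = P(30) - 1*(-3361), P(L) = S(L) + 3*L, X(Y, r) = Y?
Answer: 20772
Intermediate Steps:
S(z) = 1 + z/3 (S(z) = z*(⅓) + 1 = z/3 + 1 = 1 + z/3)
P(L) = 1 + 10*L/3 (P(L) = (1 + L/3) + 3*L = 1 + 10*L/3)
T = 3462 (T = (1 + (10/3)*30) - 1*(-3361) = (1 + 100) + 3361 = 101 + 3361 = 3462)
X(6, -3)*T = 6*3462 = 20772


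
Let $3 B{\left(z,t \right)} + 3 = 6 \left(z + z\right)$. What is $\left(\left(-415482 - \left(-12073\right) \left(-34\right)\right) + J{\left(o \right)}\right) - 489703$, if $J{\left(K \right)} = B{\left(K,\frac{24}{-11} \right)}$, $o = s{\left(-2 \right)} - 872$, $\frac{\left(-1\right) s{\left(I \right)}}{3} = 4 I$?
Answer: $-1319060$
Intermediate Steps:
$s{\left(I \right)} = - 12 I$ ($s{\left(I \right)} = - 3 \cdot 4 I = - 12 I$)
$B{\left(z,t \right)} = -1 + 4 z$ ($B{\left(z,t \right)} = -1 + \frac{6 \left(z + z\right)}{3} = -1 + \frac{6 \cdot 2 z}{3} = -1 + \frac{12 z}{3} = -1 + 4 z$)
$o = -848$ ($o = \left(-12\right) \left(-2\right) - 872 = 24 - 872 = -848$)
$J{\left(K \right)} = -1 + 4 K$
$\left(\left(-415482 - \left(-12073\right) \left(-34\right)\right) + J{\left(o \right)}\right) - 489703 = \left(\left(-415482 - \left(-12073\right) \left(-34\right)\right) + \left(-1 + 4 \left(-848\right)\right)\right) - 489703 = \left(\left(-415482 - 410482\right) - 3393\right) - 489703 = \left(-825964 - 3393\right) - 489703 = -829357 - 489703 = -1319060$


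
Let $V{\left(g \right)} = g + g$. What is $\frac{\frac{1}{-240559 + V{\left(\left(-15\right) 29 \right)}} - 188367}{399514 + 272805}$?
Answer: $- \frac{45477256444}{162317303851} \approx -0.28018$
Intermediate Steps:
$V{\left(g \right)} = 2 g$
$\frac{\frac{1}{-240559 + V{\left(\left(-15\right) 29 \right)}} - 188367}{399514 + 272805} = \frac{\frac{1}{-240559 + 2 \left(\left(-15\right) 29\right)} - 188367}{399514 + 272805} = \frac{\frac{1}{-240559 + 2 \left(-435\right)} - 188367}{672319} = \left(\frac{1}{-240559 - 870} - 188367\right) \frac{1}{672319} = \left(\frac{1}{-241429} - 188367\right) \frac{1}{672319} = \left(- \frac{1}{241429} - 188367\right) \frac{1}{672319} = \left(- \frac{45477256444}{241429}\right) \frac{1}{672319} = - \frac{45477256444}{162317303851}$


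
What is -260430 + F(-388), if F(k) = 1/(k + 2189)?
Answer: -469034429/1801 ≈ -2.6043e+5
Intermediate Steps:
F(k) = 1/(2189 + k)
-260430 + F(-388) = -260430 + 1/(2189 - 388) = -260430 + 1/1801 = -469034429/1801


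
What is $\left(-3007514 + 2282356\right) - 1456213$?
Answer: $-2181371$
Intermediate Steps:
$\left(-3007514 + 2282356\right) - 1456213 = -725158 - 1456213 = -2181371$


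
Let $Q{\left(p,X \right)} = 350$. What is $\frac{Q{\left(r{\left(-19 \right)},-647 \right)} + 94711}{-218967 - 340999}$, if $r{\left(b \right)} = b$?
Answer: $- \frac{95061}{559966} \approx -0.16976$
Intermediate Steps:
$\frac{Q{\left(r{\left(-19 \right)},-647 \right)} + 94711}{-218967 - 340999} = \frac{350 + 94711}{-218967 - 340999} = \frac{95061}{-559966} = 95061 \left(- \frac{1}{559966}\right) = - \frac{95061}{559966}$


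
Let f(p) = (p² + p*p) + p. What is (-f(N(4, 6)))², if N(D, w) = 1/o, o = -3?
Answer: 1/81 ≈ 0.012346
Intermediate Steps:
N(D, w) = -⅓ (N(D, w) = 1/(-3) = 1*(-⅓) = -⅓)
f(p) = p + 2*p² (f(p) = (p² + p²) + p = 2*p² + p = p + 2*p²)
(-f(N(4, 6)))² = (-(-1)*(1 + 2*(-⅓))/3)² = (-(-1)*(1 - ⅔)/3)² = (-(-1)/(3*3))² = (-1*(-⅑))² = (⅑)² = 1/81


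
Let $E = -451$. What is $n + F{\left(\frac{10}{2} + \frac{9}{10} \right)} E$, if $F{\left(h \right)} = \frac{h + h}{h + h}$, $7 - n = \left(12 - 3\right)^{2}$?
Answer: $-525$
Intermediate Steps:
$n = -74$ ($n = 7 - \left(12 - 3\right)^{2} = 7 - 9^{2} = 7 - 81 = -74$)
$F{\left(h \right)} = 1$ ($F{\left(h \right)} = \frac{2 h}{2 h} = 2 h \frac{1}{2 h} = 1$)
$n + F{\left(\frac{10}{2} + \frac{9}{10} \right)} E = -74 + 1 \left(-451\right) = -74 - 451 = -525$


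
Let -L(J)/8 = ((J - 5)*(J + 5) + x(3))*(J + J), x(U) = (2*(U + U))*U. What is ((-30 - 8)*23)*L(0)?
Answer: 0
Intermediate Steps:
x(U) = 4*U² (x(U) = (2*(2*U))*U = (4*U)*U = 4*U²)
L(J) = -16*J*(36 + (-5 + J)*(5 + J)) (L(J) = -8*((J - 5)*(J + 5) + 4*3²)*(J + J) = -8*((-5 + J)*(5 + J) + 4*9)*2*J = -8*((-5 + J)*(5 + J) + 36)*2*J = -8*(36 + (-5 + J)*(5 + J))*2*J = -16*J*(36 + (-5 + J)*(5 + J)))
((-30 - 8)*23)*L(0) = ((-30 - 8)*23)*(-16*0*(11 + 0²)) = (-38*23)*(-16*0*(11 + 0)) = -(-13984)*0*11 = -874*0 = 0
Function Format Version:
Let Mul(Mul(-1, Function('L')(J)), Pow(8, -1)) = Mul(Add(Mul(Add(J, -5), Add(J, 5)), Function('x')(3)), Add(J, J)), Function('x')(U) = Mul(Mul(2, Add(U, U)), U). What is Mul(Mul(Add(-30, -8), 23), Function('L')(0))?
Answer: 0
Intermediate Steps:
Function('x')(U) = Mul(4, Pow(U, 2)) (Function('x')(U) = Mul(Mul(2, Mul(2, U)), U) = Mul(Mul(4, U), U) = Mul(4, Pow(U, 2)))
Function('L')(J) = Mul(-16, J, Add(36, Mul(Add(-5, J), Add(5, J)))) (Function('L')(J) = Mul(-8, Mul(Add(Mul(Add(J, -5), Add(J, 5)), Mul(4, Pow(3, 2))), Add(J, J))) = Mul(-8, Mul(Add(Mul(Add(-5, J), Add(5, J)), Mul(4, 9)), Mul(2, J))) = Mul(-8, Mul(Add(Mul(Add(-5, J), Add(5, J)), 36), Mul(2, J))) = Mul(-8, Mul(Add(36, Mul(Add(-5, J), Add(5, J))), Mul(2, J))) = Mul(-8, Mul(2, J, Add(36, Mul(Add(-5, J), Add(5, J))))) = Mul(-16, J, Add(36, Mul(Add(-5, J), Add(5, J)))))
Mul(Mul(Add(-30, -8), 23), Function('L')(0)) = Mul(Mul(Add(-30, -8), 23), Mul(-16, 0, Add(11, Pow(0, 2)))) = Mul(Mul(-38, 23), Mul(-16, 0, Add(11, 0))) = Mul(-874, Mul(-16, 0, 11)) = Mul(-874, 0) = 0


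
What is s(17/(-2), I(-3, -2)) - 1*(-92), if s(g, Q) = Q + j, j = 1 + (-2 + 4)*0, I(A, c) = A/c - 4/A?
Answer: 575/6 ≈ 95.833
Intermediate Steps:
I(A, c) = -4/A + A/c
j = 1 (j = 1 + 2*0 = 1 + 0 = 1)
s(g, Q) = 1 + Q (s(g, Q) = Q + 1 = 1 + Q)
s(17/(-2), I(-3, -2)) - 1*(-92) = (1 + (-4/(-3) - 3/(-2))) - 1*(-92) = (1 + (-4*(-⅓) - 3*(-½))) + 92 = (1 + (4/3 + 3/2)) + 92 = (1 + 17/6) + 92 = 23/6 + 92 = 575/6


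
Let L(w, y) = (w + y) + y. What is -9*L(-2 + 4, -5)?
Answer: 72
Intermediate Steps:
L(w, y) = w + 2*y
-9*L(-2 + 4, -5) = -9*((-2 + 4) + 2*(-5)) = -9*(2 - 10) = -9*(-8) = 72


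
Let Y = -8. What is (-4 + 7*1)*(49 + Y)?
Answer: 123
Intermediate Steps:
(-4 + 7*1)*(49 + Y) = (-4 + 7*1)*(49 - 8) = (-4 + 7)*41 = 3*41 = 123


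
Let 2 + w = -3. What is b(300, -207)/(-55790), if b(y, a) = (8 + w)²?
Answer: -9/55790 ≈ -0.00016132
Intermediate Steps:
w = -5 (w = -2 - 3 = -5)
b(y, a) = 9 (b(y, a) = (8 - 5)² = 3² = 9)
b(300, -207)/(-55790) = 9/(-55790) = 9*(-1/55790) = -9/55790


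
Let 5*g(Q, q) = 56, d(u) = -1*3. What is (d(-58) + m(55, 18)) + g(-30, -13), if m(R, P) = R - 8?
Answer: 276/5 ≈ 55.200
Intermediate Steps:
d(u) = -3
g(Q, q) = 56/5 (g(Q, q) = (⅕)*56 = 56/5)
m(R, P) = -8 + R
(d(-58) + m(55, 18)) + g(-30, -13) = (-3 + (-8 + 55)) + 56/5 = (-3 + 47) + 56/5 = 44 + 56/5 = 276/5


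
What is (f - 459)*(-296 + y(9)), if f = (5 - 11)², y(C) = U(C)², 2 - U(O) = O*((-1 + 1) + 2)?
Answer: 16920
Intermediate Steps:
U(O) = 2 - 2*O (U(O) = 2 - O*((-1 + 1) + 2) = 2 - O*(0 + 2) = 2 - O*2 = 2 - 2*O)
y(C) = (2 - 2*C)²
f = 36 (f = (-6)² = 36)
(f - 459)*(-296 + y(9)) = (36 - 459)*(-296 + 4*(-1 + 9)²) = -423*(-296 + 4*8²) = -423*(-296 + 4*64) = -423*(-296 + 256) = -423*(-40) = 16920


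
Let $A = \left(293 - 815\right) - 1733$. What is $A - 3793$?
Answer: $-6048$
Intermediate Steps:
$A = -2255$ ($A = \left(293 - 815\right) - 1733 = -522 - 1733 = -2255$)
$A - 3793 = -2255 - 3793 = -6048$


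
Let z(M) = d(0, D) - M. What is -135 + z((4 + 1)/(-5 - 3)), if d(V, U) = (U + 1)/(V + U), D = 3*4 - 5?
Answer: -7461/56 ≈ -133.23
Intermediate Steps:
D = 7 (D = 12 - 5 = 7)
d(V, U) = (1 + U)/(U + V)
z(M) = 8/7 - M (z(M) = (1 + 7)/(7 + 0) - M = 8/7 - M)
-135 + z((4 + 1)/(-5 - 3)) = -135 + (8/7 - (4 + 1)/(-5 - 3)) = -135 + (8/7 - 5/(-8)) = -135 + (8/7 - 5*(-1)/8) = -135 + (8/7 - 1*(-5/8)) = -135 + (8/7 + 5/8) = -135 + 99/56 = -7461/56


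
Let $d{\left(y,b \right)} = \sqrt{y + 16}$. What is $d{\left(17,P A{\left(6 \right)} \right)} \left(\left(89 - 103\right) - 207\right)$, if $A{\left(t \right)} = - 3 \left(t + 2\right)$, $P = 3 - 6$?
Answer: $- 221 \sqrt{33} \approx -1269.5$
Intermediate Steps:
$P = -3$ ($P = 3 - 6 = -3$)
$A{\left(t \right)} = -6 - 3 t$ ($A{\left(t \right)} = - 3 \left(2 + t\right) = -6 - 3 t$)
$d{\left(y,b \right)} = \sqrt{16 + y}$
$d{\left(17,P A{\left(6 \right)} \right)} \left(\left(89 - 103\right) - 207\right) = \sqrt{16 + 17} \left(\left(89 - 103\right) - 207\right) = \sqrt{33} \left(-14 - 207\right) = \sqrt{33} \left(-221\right) = - 221 \sqrt{33}$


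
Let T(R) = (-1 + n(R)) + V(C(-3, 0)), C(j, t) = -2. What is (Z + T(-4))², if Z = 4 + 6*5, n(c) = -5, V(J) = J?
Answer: 676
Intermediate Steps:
Z = 34 (Z = 4 + 30 = 34)
T(R) = -8 (T(R) = (-1 - 5) - 2 = -6 - 2 = -8)
(Z + T(-4))² = (34 - 8)² = 26² = 676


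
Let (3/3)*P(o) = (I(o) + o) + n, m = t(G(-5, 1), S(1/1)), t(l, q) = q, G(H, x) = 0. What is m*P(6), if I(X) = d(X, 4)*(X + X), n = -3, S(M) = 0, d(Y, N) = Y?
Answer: 0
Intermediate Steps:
m = 0
I(X) = 2*X² (I(X) = X*(X + X) = X*(2*X) = 2*X²)
P(o) = -3 + o + 2*o² (P(o) = (2*o² + o) - 3 = (o + 2*o²) - 3 = -3 + o + 2*o²)
m*P(6) = 0*(-3 + 6 + 2*6²) = 0*(-3 + 6 + 2*36) = 0*(-3 + 6 + 72) = 0*75 = 0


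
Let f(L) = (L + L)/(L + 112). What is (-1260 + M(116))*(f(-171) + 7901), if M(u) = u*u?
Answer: 5689446196/59 ≈ 9.6431e+7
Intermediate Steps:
f(L) = 2*L/(112 + L) (f(L) = (2*L)/(112 + L) = 2*L/(112 + L))
M(u) = u²
(-1260 + M(116))*(f(-171) + 7901) = (-1260 + 116²)*(2*(-171)/(112 - 171) + 7901) = (-1260 + 13456)*(2*(-171)/(-59) + 7901) = 12196*(2*(-171)*(-1/59) + 7901) = 12196*(342/59 + 7901) = 12196*(466501/59) = 5689446196/59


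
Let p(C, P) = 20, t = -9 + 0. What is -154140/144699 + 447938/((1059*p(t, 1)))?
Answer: 10258582577/510787470 ≈ 20.084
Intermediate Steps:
t = -9
-154140/144699 + 447938/((1059*p(t, 1))) = -154140/144699 + 447938/((1059*20)) = -154140*1/144699 + 447938/21180 = -51380/48233 + 447938*(1/21180) = -51380/48233 + 223969/10590 = 10258582577/510787470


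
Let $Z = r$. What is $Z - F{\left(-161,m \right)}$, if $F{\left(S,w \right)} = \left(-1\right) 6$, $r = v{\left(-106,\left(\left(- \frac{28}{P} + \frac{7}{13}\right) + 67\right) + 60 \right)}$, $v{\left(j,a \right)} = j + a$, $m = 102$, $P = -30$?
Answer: $\frac{5552}{195} \approx 28.472$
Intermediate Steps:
$v{\left(j,a \right)} = a + j$
$r = \frac{4382}{195}$ ($r = \left(\left(\left(- \frac{28}{-30} + \frac{7}{13}\right) + 67\right) + 60\right) - 106 = \left(\left(\left(\left(-28\right) \left(- \frac{1}{30}\right) + 7 \cdot \frac{1}{13}\right) + 67\right) + 60\right) - 106 = \left(\left(\left(\frac{14}{15} + \frac{7}{13}\right) + 67\right) + 60\right) - 106 = \left(\left(\frac{287}{195} + 67\right) + 60\right) - 106 = \left(\frac{13352}{195} + 60\right) - 106 = \frac{25052}{195} - 106 = \frac{4382}{195} \approx 22.472$)
$F{\left(S,w \right)} = -6$
$Z = \frac{4382}{195} \approx 22.472$
$Z - F{\left(-161,m \right)} = \frac{4382}{195} - -6 = \frac{4382}{195} + 6 = \frac{5552}{195}$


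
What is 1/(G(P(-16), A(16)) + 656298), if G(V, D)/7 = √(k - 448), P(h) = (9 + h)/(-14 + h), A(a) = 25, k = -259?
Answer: 6498/4264624747 - 7*I*√707/430727099447 ≈ 1.5237e-6 - 4.3212e-10*I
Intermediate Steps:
P(h) = (9 + h)/(-14 + h)
G(V, D) = 7*I*√707 (G(V, D) = 7*√(-259 - 448) = 7*√(-707) = 7*(I*√707) = 7*I*√707)
1/(G(P(-16), A(16)) + 656298) = 1/(7*I*√707 + 656298) = 1/(656298 + 7*I*√707)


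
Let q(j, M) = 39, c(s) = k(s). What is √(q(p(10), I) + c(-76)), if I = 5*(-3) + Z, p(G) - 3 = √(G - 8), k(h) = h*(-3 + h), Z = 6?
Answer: √6043 ≈ 77.737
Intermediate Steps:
c(s) = s*(-3 + s)
p(G) = 3 + √(-8 + G) (p(G) = 3 + √(G - 8) = 3 + √(-8 + G))
I = -9 (I = 5*(-3) + 6 = -15 + 6 = -9)
√(q(p(10), I) + c(-76)) = √(39 - 76*(-3 - 76)) = √(39 - 76*(-79)) = √(39 + 6004) = √6043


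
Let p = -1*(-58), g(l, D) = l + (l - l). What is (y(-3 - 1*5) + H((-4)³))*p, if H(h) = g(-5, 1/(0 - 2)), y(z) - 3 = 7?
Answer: 290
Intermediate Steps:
y(z) = 10 (y(z) = 3 + 7 = 10)
g(l, D) = l (g(l, D) = l + 0 = l)
H(h) = -5
p = 58
(y(-3 - 1*5) + H((-4)³))*p = (10 - 5)*58 = 5*58 = 290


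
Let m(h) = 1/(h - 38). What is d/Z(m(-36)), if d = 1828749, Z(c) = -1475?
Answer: -1828749/1475 ≈ -1239.8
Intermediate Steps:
m(h) = 1/(-38 + h)
d/Z(m(-36)) = 1828749/(-1475) = 1828749*(-1/1475) = -1828749/1475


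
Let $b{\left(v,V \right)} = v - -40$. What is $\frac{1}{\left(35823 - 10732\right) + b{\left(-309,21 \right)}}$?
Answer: $\frac{1}{24822} \approx 4.0287 \cdot 10^{-5}$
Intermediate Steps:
$b{\left(v,V \right)} = 40 + v$ ($b{\left(v,V \right)} = v + 40 = 40 + v$)
$\frac{1}{\left(35823 - 10732\right) + b{\left(-309,21 \right)}} = \frac{1}{\left(35823 - 10732\right) + \left(40 - 309\right)} = \frac{1}{\left(35823 - 10732\right) - 269} = \frac{1}{25091 - 269} = \frac{1}{24822}$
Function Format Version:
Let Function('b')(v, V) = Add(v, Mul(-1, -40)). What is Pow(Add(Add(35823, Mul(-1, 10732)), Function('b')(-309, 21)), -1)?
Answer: Rational(1, 24822) ≈ 4.0287e-5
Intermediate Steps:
Function('b')(v, V) = Add(40, v) (Function('b')(v, V) = Add(v, 40) = Add(40, v))
Pow(Add(Add(35823, Mul(-1, 10732)), Function('b')(-309, 21)), -1) = Pow(Add(Add(35823, Mul(-1, 10732)), Add(40, -309)), -1) = Pow(Add(Add(35823, -10732), -269), -1) = Pow(Add(25091, -269), -1) = Pow(24822, -1) = Rational(1, 24822)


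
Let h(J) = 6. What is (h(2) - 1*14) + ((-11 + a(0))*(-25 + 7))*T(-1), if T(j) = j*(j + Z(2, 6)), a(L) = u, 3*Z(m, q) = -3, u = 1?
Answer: 352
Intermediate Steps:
Z(m, q) = -1 (Z(m, q) = (⅓)*(-3) = -1)
a(L) = 1
T(j) = j*(-1 + j) (T(j) = j*(j - 1) = j*(-1 + j))
(h(2) - 1*14) + ((-11 + a(0))*(-25 + 7))*T(-1) = (6 - 1*14) + ((-11 + 1)*(-25 + 7))*(-(-1 - 1)) = (6 - 14) + (-10*(-18))*(-1*(-2)) = -8 + 180*2 = -8 + 360 = 352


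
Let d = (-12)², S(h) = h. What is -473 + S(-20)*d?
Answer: -3353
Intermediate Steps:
d = 144
-473 + S(-20)*d = -473 - 20*144 = -473 - 2880 = -3353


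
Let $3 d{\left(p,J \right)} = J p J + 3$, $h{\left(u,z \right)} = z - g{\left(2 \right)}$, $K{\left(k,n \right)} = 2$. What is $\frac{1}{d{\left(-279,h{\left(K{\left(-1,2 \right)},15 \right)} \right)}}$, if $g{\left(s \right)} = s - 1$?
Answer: $- \frac{1}{18227} \approx -5.4864 \cdot 10^{-5}$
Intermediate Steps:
$g{\left(s \right)} = -1 + s$
$h{\left(u,z \right)} = -1 + z$ ($h{\left(u,z \right)} = z - \left(-1 + 2\right) = z - 1 = -1 + z$)
$d{\left(p,J \right)} = 1 + \frac{p J^{2}}{3}$ ($d{\left(p,J \right)} = \frac{J p J + 3}{3} = \frac{p J^{2} + 3}{3} = \frac{3 + p J^{2}}{3} = 1 + \frac{p J^{2}}{3}$)
$\frac{1}{d{\left(-279,h{\left(K{\left(-1,2 \right)},15 \right)} \right)}} = \frac{1}{1 + \frac{1}{3} \left(-279\right) \left(-1 + 15\right)^{2}} = \frac{1}{1 + \frac{1}{3} \left(-279\right) 14^{2}} = \frac{1}{1 + \frac{1}{3} \left(-279\right) 196} = \frac{1}{1 - 18228} = \frac{1}{-18227} = - \frac{1}{18227}$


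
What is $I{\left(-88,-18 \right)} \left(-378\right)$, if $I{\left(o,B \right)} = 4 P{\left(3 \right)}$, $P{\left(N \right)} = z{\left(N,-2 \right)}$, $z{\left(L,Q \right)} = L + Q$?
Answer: $-1512$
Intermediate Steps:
$P{\left(N \right)} = -2 + N$ ($P{\left(N \right)} = N - 2 = -2 + N$)
$I{\left(o,B \right)} = 4$ ($I{\left(o,B \right)} = 4 \left(-2 + 3\right) = 4 \cdot 1 = 4$)
$I{\left(-88,-18 \right)} \left(-378\right) = 4 \left(-378\right) = -1512$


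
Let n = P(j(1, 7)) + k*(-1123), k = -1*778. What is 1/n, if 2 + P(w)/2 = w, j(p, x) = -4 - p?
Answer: 1/873680 ≈ 1.1446e-6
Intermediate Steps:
P(w) = -4 + 2*w
k = -778
n = 873680 (n = (-4 + 2*(-4 - 1*1)) - 778*(-1123) = (-4 + 2*(-4 - 1)) + 873694 = (-4 + 2*(-5)) + 873694 = (-4 - 10) + 873694 = -14 + 873694 = 873680)
1/n = 1/873680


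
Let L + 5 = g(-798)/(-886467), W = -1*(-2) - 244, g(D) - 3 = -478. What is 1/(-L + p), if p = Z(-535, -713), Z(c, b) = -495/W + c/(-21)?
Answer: 45505306/1479883025 ≈ 0.030749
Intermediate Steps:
g(D) = -475 (g(D) = 3 - 478 = -475)
W = -242 (W = 2 - 244 = -242)
L = -4431860/886467 (L = -5 - 475/(-886467) = -5 - 475*(-1/886467) = -5 + 475/886467 = -4431860/886467 ≈ -4.9995)
Z(c, b) = 45/22 - c/21 (Z(c, b) = -495/(-242) + c/(-21) = -495*(-1/242) + c*(-1/21) = 45/22 - c/21)
p = 12715/462 (p = 45/22 - 1/21*(-535) = 45/22 + 535/21 = 12715/462 ≈ 27.522)
1/(-L + p) = 1/(-1*(-4431860/886467) + 12715/462) = 1/(4431860/886467 + 12715/462) = 1/(1479883025/45505306) = 45505306/1479883025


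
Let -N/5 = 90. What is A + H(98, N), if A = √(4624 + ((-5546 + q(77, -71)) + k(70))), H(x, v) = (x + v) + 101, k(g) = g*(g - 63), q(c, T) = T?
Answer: -251 + I*√503 ≈ -251.0 + 22.428*I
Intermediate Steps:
N = -450 (N = -5*90 = -450)
k(g) = g*(-63 + g)
H(x, v) = 101 + v + x (H(x, v) = (v + x) + 101 = 101 + v + x)
A = I*√503 (A = √(4624 + ((-5546 - 71) + 70*(-63 + 70))) = √(4624 + (-5617 + 70*7)) = √(4624 + (-5617 + 490)) = √(4624 - 5127) = √(-503) = I*√503 ≈ 22.428*I)
A + H(98, N) = I*√503 + (101 - 450 + 98) = I*√503 - 251 = -251 + I*√503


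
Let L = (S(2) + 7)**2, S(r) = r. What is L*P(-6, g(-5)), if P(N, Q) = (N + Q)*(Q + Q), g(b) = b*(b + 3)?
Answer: 6480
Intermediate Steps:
g(b) = b*(3 + b)
P(N, Q) = 2*Q*(N + Q) (P(N, Q) = (N + Q)*(2*Q) = 2*Q*(N + Q))
L = 81 (L = (2 + 7)**2 = 9**2 = 81)
L*P(-6, g(-5)) = 81*(2*(-5*(3 - 5))*(-6 - 5*(3 - 5))) = 81*(2*(-5*(-2))*(-6 - 5*(-2))) = 81*(2*10*(-6 + 10)) = 81*(2*10*4) = 81*80 = 6480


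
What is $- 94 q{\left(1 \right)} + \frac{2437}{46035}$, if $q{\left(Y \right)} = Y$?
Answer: $- \frac{4324853}{46035} \approx -93.947$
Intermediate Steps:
$- 94 q{\left(1 \right)} + \frac{2437}{46035} = \left(-94\right) 1 + \frac{2437}{46035} = -94 + 2437 \cdot \frac{1}{46035} = -94 + \frac{2437}{46035} = - \frac{4324853}{46035}$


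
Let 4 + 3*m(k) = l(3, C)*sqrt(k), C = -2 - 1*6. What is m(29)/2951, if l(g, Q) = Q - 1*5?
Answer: -4/8853 - sqrt(29)/681 ≈ -0.0083596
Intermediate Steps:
C = -8 (C = -2 - 6 = -8)
l(g, Q) = -5 + Q (l(g, Q) = Q - 5 = -5 + Q)
m(k) = -4/3 - 13*sqrt(k)/3 (m(k) = -4/3 + ((-5 - 8)*sqrt(k))/3 = -4/3 + (-13*sqrt(k))/3 = -4/3 - 13*sqrt(k)/3)
m(29)/2951 = (-4/3 - 13*sqrt(29)/3)/2951 = (-4/3 - 13*sqrt(29)/3)*(1/2951) = -4/8853 - sqrt(29)/681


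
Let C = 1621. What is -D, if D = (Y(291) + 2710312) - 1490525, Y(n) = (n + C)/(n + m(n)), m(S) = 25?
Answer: -96363651/79 ≈ -1.2198e+6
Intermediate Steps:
Y(n) = (1621 + n)/(25 + n) (Y(n) = (n + 1621)/(n + 25) = (1621 + n)/(25 + n))
D = 96363651/79 (D = ((1621 + 291)/(25 + 291) + 2710312) - 1490525 = (1912/316 + 2710312) - 1490525 = ((1/316)*1912 + 2710312) - 1490525 = (478/79 + 2710312) - 1490525 = 214115126/79 - 1490525 = 96363651/79 ≈ 1.2198e+6)
-D = -1*96363651/79 = -96363651/79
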